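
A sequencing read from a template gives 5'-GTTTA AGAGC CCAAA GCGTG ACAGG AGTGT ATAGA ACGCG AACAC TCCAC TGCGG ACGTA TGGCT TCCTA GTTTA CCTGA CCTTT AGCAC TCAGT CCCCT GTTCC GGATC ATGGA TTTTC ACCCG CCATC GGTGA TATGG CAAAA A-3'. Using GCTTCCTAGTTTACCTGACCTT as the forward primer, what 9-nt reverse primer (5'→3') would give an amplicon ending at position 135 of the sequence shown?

The forward primer binds at positions 63–84; the product's 3' end on the top strand is position 135.
The reverse primer anneals to the top strand over positions 127–135, i.e. to CATCGGTGA.
Its sequence written 5'→3' is the reverse complement: TCACCGATG.

5'-TCACCGATG-3'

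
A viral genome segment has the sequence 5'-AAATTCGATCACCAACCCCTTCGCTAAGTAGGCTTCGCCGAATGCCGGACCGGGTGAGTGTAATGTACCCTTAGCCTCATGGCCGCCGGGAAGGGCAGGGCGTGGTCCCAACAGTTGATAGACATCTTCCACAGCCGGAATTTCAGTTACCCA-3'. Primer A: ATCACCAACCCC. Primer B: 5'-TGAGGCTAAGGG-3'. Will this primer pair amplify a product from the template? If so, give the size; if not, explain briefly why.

Yes — a 72 bp product.

Primer A (ATCACCAACCCC) matches the top strand at positions 8–19; it acts as a forward primer.
Primer B's reverse complement is CCCTTAGCCTCA, matching the top strand at positions 68–79; it acts as a reverse primer.
The 3' ends face each other across positions 8–79, giving a 72 bp product.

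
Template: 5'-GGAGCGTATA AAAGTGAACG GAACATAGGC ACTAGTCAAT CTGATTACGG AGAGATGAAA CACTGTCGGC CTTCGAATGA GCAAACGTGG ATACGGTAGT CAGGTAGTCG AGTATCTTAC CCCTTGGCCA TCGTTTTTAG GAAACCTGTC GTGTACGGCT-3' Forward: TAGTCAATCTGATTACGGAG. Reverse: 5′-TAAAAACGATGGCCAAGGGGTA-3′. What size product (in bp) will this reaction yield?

107 bp

The forward primer matches the template at positions 33–52.
Taking the reverse complement of TAAAAACGATGGCCAAGGGGTA gives TACCCCTTGGCCATCGTTTTTA, found at positions 118–139 on the template; the primer anneals here to the top strand with its 3' end pointing upstream.
Amplicon spans positions 33–139: 107 bp.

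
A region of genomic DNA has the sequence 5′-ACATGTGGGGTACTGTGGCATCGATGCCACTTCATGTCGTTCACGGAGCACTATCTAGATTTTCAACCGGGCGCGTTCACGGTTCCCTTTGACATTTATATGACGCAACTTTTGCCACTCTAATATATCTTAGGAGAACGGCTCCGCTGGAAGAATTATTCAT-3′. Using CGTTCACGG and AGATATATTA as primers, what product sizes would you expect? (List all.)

The forward primer CGTTCACGG matches the top strand at positions 38–46, 74–82.
The reverse primer's reverse complement is TAATATATCT, matching at positions 121–130.
Each forward site pairs with the reverse site to give a product ending at position 130: sizes 93, 57 bp.

93 bp, 57 bp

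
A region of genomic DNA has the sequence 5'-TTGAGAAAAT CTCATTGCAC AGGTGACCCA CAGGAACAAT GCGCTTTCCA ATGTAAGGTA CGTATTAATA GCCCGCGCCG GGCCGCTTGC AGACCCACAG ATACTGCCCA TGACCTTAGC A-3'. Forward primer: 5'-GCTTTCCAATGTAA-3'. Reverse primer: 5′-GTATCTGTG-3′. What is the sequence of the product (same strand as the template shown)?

5'-GCTTTCCAATGTAAGGTACGTATTAATAGCCCGCGCCGGGCCGCTTGCAGACCCACAGATAC-3'

The forward primer matches the template at positions 43–56.
Reverse complement of the reverse primer: CACAGATAC. This occurs on the top strand at positions 96–104.
The product is the template from position 43 through 104 (62 bp).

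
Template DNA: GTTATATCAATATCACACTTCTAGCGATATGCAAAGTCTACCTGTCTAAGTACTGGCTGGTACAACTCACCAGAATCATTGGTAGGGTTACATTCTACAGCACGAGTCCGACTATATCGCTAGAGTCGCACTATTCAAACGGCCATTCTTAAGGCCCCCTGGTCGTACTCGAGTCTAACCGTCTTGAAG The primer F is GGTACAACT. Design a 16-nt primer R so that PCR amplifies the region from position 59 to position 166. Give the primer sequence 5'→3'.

The product's 3' end on the top strand is position 166.
The reverse primer anneals to the top strand over positions 151–166, i.e. to AAGGCCCCCTGGTCGT.
Its sequence written 5'→3' is the reverse complement: ACGACCAGGGGGCCTT.

5'-ACGACCAGGGGGCCTT-3'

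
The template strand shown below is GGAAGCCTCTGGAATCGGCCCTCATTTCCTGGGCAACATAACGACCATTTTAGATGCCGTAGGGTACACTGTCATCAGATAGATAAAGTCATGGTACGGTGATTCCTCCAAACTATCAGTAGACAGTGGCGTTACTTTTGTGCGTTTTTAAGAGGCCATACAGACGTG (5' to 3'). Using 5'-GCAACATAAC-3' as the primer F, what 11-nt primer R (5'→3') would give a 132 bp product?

The forward primer binds at positions 33–42, so a 132 bp product ends at position 33 + 132 − 1 = 164.
The reverse primer anneals to the top strand over positions 154–164, i.e. to GGCCATACAGA.
Its sequence written 5'→3' is the reverse complement: TCTGTATGGCC.

5'-TCTGTATGGCC-3'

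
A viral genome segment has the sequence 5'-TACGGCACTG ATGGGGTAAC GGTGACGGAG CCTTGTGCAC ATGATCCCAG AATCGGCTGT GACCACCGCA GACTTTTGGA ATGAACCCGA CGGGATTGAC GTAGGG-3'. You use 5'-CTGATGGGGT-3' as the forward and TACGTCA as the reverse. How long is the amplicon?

The forward primer matches the template at positions 8–17.
Reverse complement of the reverse primer: TGACGTA. This occurs on the top strand at positions 97–103.
Product length = (reverse-primer end) − (forward-primer start) + 1 = 103 − 8 + 1 = 96 bp.

96 bp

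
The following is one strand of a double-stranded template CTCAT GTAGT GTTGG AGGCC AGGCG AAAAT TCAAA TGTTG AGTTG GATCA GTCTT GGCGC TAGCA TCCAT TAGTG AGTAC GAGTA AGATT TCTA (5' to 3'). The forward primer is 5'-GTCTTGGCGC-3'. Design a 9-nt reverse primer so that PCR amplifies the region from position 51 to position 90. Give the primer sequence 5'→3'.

The product's 3' end on the top strand is position 90.
The reverse primer anneals to the top strand over positions 82–90, i.e. to AGTAAGATT.
Its sequence written 5'→3' is the reverse complement: AATCTTACT.

5'-AATCTTACT-3'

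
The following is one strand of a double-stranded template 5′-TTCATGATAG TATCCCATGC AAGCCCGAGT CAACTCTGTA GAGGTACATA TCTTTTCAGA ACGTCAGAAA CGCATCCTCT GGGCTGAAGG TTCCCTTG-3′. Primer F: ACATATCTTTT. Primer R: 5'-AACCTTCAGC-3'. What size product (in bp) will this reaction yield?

Forward primer ACATATCTTTT is found on the top strand at positions 46–56.
Taking the reverse complement of AACCTTCAGC gives GCTGAAGGTT, found at positions 83–92 on the template; the primer anneals here to the top strand with its 3' end pointing upstream.
The product runs from position 46 to position 92, so its length is 92 − 46 + 1 = 47 bp.

47 bp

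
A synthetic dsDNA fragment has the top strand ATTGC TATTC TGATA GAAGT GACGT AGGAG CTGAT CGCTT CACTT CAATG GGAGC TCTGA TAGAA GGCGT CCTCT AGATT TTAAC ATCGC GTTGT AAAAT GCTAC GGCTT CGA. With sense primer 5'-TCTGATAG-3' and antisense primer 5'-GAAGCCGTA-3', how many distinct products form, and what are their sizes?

Two products: 103 bp, 56 bp

The forward primer TCTGATAG matches the top strand at positions 9–16, 56–63.
The reverse primer's reverse complement is TACGGCTTC, matching at positions 103–111.
Each forward site pairs with the reverse site to give a product ending at position 111: sizes 103, 56 bp.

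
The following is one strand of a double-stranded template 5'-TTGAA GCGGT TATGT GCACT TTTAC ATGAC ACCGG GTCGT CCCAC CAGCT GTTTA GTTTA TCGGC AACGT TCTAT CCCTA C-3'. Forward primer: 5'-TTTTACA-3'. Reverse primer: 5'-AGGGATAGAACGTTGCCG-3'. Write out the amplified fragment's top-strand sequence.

5'-TTTTACATGACACCGGGTCGTCCCACCAGCTGTTTAGTTTATCGGCAACGTTCTATCCCT-3'

The forward primer matches the template at positions 20–26.
Reverse complement of the reverse primer: CGGCAACGTTCTATCCCT. This occurs on the top strand at positions 62–79.
The product is the template from position 20 through 79 (60 bp).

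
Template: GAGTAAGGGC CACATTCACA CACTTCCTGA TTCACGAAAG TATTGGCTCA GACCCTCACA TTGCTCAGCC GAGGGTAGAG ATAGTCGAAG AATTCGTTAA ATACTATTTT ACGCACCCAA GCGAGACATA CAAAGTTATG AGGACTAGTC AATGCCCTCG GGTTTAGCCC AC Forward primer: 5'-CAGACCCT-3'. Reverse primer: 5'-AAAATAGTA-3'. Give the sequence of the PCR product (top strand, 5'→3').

5'-CAGACCCTCACATTGCTCAGCCGAGGGTAGAGATAGTCGAAGAATTCGTTAAATACTATTTT-3'

The forward primer matches the template at positions 49–56.
Taking the reverse complement of AAAATAGTA gives TACTATTTT, found at positions 102–110 on the template; the primer anneals here to the top strand with its 3' end pointing upstream.
The product is the template from position 49 through 110 (62 bp).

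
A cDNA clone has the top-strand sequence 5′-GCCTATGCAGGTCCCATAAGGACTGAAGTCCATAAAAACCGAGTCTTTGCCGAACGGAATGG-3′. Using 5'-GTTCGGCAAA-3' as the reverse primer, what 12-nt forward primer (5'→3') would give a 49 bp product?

The reverse primer's reverse complement TTTGCCGAAC matches the template at positions 46–55, so the product ends at position 55.
A 49 bp product then starts at position 55 − 49 + 1 = 7.
The forward primer is identical to the top strand there: GCAGGTCCCATA.

5'-GCAGGTCCCATA-3'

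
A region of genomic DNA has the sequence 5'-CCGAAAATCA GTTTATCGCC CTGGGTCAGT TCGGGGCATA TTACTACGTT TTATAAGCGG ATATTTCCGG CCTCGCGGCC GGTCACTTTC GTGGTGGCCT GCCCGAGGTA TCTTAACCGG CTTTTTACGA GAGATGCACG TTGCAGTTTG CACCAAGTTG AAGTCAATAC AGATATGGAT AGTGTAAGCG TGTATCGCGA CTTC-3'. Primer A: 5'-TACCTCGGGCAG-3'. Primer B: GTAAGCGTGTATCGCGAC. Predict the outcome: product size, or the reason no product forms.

No product — the primers' 3' ends point away from each other.

Primer A (TACCTCGGGCAG) has reverse complement CTGCCCGAGGTA, which matches the top strand at positions 99–110; primer A anneals to the top strand there with its 3' end pointing upstream toward position 99.
Primer B (GTAAGCGTGTATCGCGAC) matches the top strand directly at positions 184–201; it anneals to the bottom strand with its 3' end pointing downstream toward position 201.
The 3' ends diverge (primer A extends toward position 1, primer B toward position 204), so the primers never converge on a shared product.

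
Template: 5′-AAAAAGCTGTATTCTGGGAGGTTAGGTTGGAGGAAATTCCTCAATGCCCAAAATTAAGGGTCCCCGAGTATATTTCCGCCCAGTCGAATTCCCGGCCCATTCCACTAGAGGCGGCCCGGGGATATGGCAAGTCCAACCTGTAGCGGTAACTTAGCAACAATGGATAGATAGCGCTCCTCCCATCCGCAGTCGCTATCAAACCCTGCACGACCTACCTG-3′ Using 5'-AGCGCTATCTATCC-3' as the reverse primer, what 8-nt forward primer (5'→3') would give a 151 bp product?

The reverse primer's reverse complement GGATAGATAGCGCT matches the template at positions 162–175, so the product ends at position 175.
A 151 bp product then starts at position 175 − 151 + 1 = 25.
The forward primer is identical to the top strand there: GGTTGGAG.

5'-GGTTGGAG-3'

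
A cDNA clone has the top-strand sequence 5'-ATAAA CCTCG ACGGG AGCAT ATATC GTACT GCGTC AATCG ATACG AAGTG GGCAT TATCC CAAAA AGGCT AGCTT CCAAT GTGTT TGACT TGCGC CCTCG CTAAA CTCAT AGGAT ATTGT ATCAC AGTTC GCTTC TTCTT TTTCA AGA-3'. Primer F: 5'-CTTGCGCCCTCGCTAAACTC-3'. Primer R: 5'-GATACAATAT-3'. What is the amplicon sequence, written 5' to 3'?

The forward primer matches the template at positions 89–108.
The reverse primer's reverse complement is ATATTGTATC, which matches the template at positions 114–123.
The product is the template from position 89 through 123 (35 bp).

5'-CTTGCGCCCTCGCTAAACTCATAGGATATTGTATC-3'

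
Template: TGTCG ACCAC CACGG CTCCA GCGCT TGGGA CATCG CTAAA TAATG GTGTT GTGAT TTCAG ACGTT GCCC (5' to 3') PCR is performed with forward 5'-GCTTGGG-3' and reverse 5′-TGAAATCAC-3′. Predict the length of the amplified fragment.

Forward primer GCTTGGG is found on the top strand at positions 23–29.
Taking the reverse complement of TGAAATCAC gives GTGATTTCA, found at positions 51–59 on the template; the primer anneals here to the top strand with its 3' end pointing upstream.
The product runs from position 23 to position 59, so its length is 59 − 23 + 1 = 37 bp.

37 bp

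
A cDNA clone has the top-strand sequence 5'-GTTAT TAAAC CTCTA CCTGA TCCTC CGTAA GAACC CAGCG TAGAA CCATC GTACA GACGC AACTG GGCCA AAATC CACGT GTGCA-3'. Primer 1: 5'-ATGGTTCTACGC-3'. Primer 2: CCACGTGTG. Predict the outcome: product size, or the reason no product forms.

No product — the primers' 3' ends point away from each other.

Primer 1 (ATGGTTCTACGC) has reverse complement GCGTAGAACCAT, which matches the top strand at positions 38–49; primer 1 anneals to the top strand there with its 3' end pointing upstream toward position 38.
Primer 2 (CCACGTGTG) matches the top strand directly at positions 75–83; it anneals to the bottom strand with its 3' end pointing downstream toward position 83.
The 3' ends diverge (primer 1 extends toward position 1, primer 2 toward position 85), so the primers never converge on a shared product.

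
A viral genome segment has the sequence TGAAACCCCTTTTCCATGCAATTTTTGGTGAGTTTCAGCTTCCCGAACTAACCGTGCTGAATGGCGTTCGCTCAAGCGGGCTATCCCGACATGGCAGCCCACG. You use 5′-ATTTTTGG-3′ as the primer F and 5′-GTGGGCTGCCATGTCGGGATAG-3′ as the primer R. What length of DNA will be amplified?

82 bp

The forward primer matches the template at positions 21–28.
Taking the reverse complement of GTGGGCTGCCATGTCGGGATAG gives CTATCCCGACATGGCAGCCCAC, found at positions 81–102 on the template; the primer anneals here to the top strand with its 3' end pointing upstream.
The product runs from position 21 to position 102, so its length is 102 − 21 + 1 = 82 bp.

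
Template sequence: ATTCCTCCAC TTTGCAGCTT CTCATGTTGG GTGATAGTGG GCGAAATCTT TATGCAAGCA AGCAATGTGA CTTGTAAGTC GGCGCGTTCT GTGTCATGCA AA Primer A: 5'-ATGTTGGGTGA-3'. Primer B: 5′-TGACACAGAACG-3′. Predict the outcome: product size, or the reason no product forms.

Yes — a 73 bp product.

Primer A (ATGTTGGGTGA) matches the top strand at positions 24–34; it acts as a forward primer.
Primer B's reverse complement is CGTTCTGTGTCA, matching the top strand at positions 85–96; it acts as a reverse primer.
The 3' ends face each other across positions 24–96, giving a 73 bp product.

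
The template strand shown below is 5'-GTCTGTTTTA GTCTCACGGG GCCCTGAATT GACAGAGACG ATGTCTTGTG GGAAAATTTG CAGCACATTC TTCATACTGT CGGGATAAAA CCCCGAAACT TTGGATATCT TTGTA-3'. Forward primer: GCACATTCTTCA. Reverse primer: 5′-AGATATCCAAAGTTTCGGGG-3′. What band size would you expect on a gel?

The forward primer matches the template at positions 63–74.
The reverse primer's reverse complement is CCCCGAAACTTTGGATATCT, which matches the template at positions 91–110.
Product length = (reverse-primer end) − (forward-primer start) + 1 = 110 − 63 + 1 = 48 bp.

48 bp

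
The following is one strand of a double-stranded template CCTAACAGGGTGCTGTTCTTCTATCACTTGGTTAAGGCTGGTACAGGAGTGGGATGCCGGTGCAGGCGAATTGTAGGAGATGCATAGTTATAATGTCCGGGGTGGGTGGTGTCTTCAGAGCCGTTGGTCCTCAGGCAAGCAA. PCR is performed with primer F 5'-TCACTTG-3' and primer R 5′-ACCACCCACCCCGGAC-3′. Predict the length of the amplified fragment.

Scanning the template, TCACTTG occurs at positions 24–30; this primer anneals to the bottom strand there with its 3' end pointing downstream.
The reverse primer's reverse complement is GTCCGGGGTGGGTGGT, which matches the template at positions 95–110.
The product runs from position 24 to position 110, so its length is 110 − 24 + 1 = 87 bp.

87 bp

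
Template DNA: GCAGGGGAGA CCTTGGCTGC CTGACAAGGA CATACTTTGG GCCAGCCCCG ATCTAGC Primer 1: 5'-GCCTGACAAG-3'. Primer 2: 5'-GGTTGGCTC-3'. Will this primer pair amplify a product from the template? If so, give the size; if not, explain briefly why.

No product — primer 2 has no binding site in the template.

Primer 2 (GGTTGGCTC) does not match the top strand, and its reverse complement GAGCCAACC does not match either.
With no annealing site for primer 2, no amplification occurs.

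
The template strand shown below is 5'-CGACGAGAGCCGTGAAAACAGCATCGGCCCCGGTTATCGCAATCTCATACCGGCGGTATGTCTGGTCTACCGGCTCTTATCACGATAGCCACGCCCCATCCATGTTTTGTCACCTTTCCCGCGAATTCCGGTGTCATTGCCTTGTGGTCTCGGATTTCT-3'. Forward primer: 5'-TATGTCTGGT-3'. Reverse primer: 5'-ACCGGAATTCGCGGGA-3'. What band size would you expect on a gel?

Scanning the template, TATGTCTGGT occurs at positions 57–66; this primer anneals to the bottom strand there with its 3' end pointing downstream.
The reverse primer's reverse complement is TCCCGCGAATTCCGGT, which matches the template at positions 117–132.
The product runs from position 57 to position 132, so its length is 132 − 57 + 1 = 76 bp.

76 bp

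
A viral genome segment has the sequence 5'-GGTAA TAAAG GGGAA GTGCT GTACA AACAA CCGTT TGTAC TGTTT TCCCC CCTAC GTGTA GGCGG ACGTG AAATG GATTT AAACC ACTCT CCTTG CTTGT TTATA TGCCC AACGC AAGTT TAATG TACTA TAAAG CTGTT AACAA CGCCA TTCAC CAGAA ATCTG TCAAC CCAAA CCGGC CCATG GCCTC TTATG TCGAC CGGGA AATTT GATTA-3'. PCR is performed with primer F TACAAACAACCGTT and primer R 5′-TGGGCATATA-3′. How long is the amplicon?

Forward primer TACAAACAACCGTT is found on the top strand at positions 22–35.
The reverse primer's reverse complement is TATATGCCCA, which matches the template at positions 102–111.
Amplicon spans positions 22–111: 90 bp.

90 bp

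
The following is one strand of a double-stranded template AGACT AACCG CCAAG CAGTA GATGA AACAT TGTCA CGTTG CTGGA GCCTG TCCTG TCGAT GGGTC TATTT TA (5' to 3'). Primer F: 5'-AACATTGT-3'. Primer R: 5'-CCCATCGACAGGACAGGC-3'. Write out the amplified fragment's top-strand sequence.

Scanning the template, AACATTGT occurs at positions 26–33; this primer anneals to the bottom strand there with its 3' end pointing downstream.
The reverse primer's reverse complement is GCCTGTCCTGTCGATGGG, which matches the template at positions 46–63.
The product is the template from position 26 through 63 (38 bp).

5'-AACATTGTCACGTTGCTGGAGCCTGTCCTGTCGATGGG-3'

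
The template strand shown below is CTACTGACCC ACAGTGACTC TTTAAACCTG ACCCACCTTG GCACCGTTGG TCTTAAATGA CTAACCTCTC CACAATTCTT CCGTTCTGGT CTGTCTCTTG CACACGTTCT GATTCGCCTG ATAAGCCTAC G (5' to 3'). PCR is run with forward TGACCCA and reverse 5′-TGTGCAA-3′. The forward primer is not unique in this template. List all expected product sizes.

100 bp, 76 bp

The forward primer TGACCCA matches the top strand at positions 5–11, 29–35.
The reverse primer's reverse complement is TTGCACA, matching at positions 98–104.
Each forward site pairs with the reverse site to give a product ending at position 104: sizes 100, 76 bp.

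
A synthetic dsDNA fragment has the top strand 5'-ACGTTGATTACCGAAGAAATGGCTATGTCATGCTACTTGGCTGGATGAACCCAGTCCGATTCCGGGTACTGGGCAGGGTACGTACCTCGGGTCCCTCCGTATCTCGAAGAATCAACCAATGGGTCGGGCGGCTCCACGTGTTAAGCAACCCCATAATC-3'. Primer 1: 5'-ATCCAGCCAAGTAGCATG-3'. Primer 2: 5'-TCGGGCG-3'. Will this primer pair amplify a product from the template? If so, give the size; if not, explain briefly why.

No product — the primers' 3' ends point away from each other.

Primer 1 (ATCCAGCCAAGTAGCATG) has reverse complement CATGCTACTTGGCTGGAT, which matches the top strand at positions 29–46; primer 1 anneals to the top strand there with its 3' end pointing upstream toward position 29.
Primer 2 (TCGGGCG) matches the top strand directly at positions 124–130; it anneals to the bottom strand with its 3' end pointing downstream toward position 130.
The 3' ends diverge (primer 1 extends toward position 1, primer 2 toward position 158), so the primers never converge on a shared product.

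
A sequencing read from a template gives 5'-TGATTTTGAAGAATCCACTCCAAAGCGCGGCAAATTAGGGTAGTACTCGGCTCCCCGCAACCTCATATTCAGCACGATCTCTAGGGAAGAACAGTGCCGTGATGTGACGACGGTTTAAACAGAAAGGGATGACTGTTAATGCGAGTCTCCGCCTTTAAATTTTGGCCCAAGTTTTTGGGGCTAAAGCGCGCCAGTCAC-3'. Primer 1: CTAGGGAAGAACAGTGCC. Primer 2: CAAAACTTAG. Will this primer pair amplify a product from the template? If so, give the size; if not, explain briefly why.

No product — primer 2 has no binding site in the template.

Primer 2 (CAAAACTTAG) does not match the top strand, and its reverse complement CTAAGTTTTG does not match either.
With no annealing site for primer 2, no amplification occurs.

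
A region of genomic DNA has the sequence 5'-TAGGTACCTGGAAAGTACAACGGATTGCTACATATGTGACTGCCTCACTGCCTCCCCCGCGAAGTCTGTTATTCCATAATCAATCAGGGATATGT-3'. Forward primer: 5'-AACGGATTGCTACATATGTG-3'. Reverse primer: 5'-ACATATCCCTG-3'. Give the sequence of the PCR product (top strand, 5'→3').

Forward primer AACGGATTGCTACATATGTG is found on the top strand at positions 19–38.
The reverse primer's reverse complement is CAGGGATATGT, which matches the template at positions 85–95.
The product is the template from position 19 through 95 (77 bp).

5'-AACGGATTGCTACATATGTGACTGCCTCACTGCCTCCCCCGCGAAGTCTGTTATTCCATAATCAATCAGGGATATGT-3'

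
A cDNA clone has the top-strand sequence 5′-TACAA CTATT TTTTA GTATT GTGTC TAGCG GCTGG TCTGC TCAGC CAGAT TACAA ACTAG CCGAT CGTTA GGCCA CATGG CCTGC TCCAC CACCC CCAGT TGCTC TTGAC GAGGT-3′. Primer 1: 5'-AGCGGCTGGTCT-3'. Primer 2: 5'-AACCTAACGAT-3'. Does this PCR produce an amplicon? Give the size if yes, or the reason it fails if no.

Primer 2 (AACCTAACGAT) does not match the top strand, and its reverse complement ATCGTTAGGTT does not match either.
With no annealing site for primer 2, no amplification occurs.

No product — primer 2 has no binding site in the template.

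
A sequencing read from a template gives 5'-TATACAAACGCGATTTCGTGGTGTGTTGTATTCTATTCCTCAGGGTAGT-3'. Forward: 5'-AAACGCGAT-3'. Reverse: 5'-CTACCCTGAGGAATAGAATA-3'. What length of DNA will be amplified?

Scanning the template, AAACGCGAT occurs at positions 6–14; this primer anneals to the bottom strand there with its 3' end pointing downstream.
The reverse primer's reverse complement is TATTCTATTCCTCAGGGTAG, which matches the template at positions 29–48.
Product length = (reverse-primer end) − (forward-primer start) + 1 = 48 − 6 + 1 = 43 bp.

43 bp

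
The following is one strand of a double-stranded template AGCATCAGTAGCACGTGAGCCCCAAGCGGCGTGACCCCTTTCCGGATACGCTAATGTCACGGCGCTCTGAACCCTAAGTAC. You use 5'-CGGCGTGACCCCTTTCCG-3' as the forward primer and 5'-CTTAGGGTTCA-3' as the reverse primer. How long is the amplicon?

52 bp

Forward primer CGGCGTGACCCCTTTCCG is found on the top strand at positions 27–44.
Reverse complement of the reverse primer: TGAACCCTAAG. This occurs on the top strand at positions 68–78.
Amplicon spans positions 27–78: 52 bp.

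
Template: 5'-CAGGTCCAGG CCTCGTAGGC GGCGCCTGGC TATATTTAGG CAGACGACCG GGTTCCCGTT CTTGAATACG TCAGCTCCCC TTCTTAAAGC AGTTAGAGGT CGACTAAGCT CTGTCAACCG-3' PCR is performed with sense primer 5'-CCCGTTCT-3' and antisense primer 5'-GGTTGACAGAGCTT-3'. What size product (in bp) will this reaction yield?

65 bp

Forward primer CCCGTTCT is found on the top strand at positions 55–62.
Taking the reverse complement of GGTTGACAGAGCTT gives AAGCTCTGTCAACC, found at positions 106–119 on the template; the primer anneals here to the top strand with its 3' end pointing upstream.
Product length = (reverse-primer end) − (forward-primer start) + 1 = 119 − 55 + 1 = 65 bp.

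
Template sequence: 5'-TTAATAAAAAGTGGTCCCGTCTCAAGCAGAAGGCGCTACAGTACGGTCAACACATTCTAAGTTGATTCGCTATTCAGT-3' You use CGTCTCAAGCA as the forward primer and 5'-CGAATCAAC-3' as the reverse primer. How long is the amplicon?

Scanning the template, CGTCTCAAGCA occurs at positions 18–28; this primer anneals to the bottom strand there with its 3' end pointing downstream.
The reverse primer's reverse complement is GTTGATTCG, which matches the template at positions 61–69.
Product length = (reverse-primer end) − (forward-primer start) + 1 = 69 − 18 + 1 = 52 bp.

52 bp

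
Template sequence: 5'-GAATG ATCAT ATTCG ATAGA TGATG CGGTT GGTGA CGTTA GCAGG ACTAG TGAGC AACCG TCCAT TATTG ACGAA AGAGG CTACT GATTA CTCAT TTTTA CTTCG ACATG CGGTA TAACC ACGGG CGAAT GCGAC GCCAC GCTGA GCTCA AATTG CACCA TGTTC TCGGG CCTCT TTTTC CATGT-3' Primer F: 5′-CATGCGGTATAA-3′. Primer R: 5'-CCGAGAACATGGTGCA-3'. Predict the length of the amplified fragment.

Scanning the template, CATGCGGTATAA occurs at positions 107–118; this primer anneals to the bottom strand there with its 3' end pointing downstream.
The reverse primer's reverse complement is TGCACCATGTTCTCGG, which matches the template at positions 154–169.
Amplicon spans positions 107–169: 63 bp.

63 bp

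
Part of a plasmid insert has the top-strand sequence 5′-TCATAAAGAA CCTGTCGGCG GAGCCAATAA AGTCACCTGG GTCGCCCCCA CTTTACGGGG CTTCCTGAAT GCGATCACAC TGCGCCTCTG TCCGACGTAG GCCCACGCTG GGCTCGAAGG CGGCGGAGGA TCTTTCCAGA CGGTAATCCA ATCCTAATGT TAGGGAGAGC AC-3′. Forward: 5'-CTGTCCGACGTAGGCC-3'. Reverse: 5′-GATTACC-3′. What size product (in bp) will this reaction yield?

61 bp

The forward primer matches the template at positions 88–103.
The reverse primer's reverse complement is GGTAATC, which matches the template at positions 142–148.
Product length = (reverse-primer end) − (forward-primer start) + 1 = 148 − 88 + 1 = 61 bp.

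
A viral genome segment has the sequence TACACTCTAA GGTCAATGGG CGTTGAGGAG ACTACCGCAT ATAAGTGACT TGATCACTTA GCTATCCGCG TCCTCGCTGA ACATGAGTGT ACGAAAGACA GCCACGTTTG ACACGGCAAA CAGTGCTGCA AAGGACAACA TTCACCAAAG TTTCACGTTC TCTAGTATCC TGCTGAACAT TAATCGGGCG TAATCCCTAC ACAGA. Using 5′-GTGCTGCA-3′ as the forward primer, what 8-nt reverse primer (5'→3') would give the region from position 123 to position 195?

The product's 3' end on the top strand is position 195.
The reverse primer anneals to the top strand over positions 188–195, i.e. to GCGTAATC.
Its sequence written 5'→3' is the reverse complement: GATTACGC.

5'-GATTACGC-3'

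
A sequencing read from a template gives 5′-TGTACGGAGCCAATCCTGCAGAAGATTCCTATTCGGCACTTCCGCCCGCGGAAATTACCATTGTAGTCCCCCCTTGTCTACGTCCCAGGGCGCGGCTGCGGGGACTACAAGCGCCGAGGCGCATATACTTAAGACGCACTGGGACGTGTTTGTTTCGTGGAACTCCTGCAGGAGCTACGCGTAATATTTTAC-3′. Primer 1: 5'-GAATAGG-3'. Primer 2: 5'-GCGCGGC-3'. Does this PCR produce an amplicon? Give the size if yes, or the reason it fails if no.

Primer 1 (GAATAGG) has reverse complement CCTATTC, which matches the top strand at positions 28–34; primer 1 anneals to the top strand there with its 3' end pointing upstream toward position 28.
Primer 2 (GCGCGGC) matches the top strand directly at positions 90–96; it anneals to the bottom strand with its 3' end pointing downstream toward position 96.
The 3' ends diverge (primer 1 extends toward position 1, primer 2 toward position 192), so the primers never converge on a shared product.

No product — the primers' 3' ends point away from each other.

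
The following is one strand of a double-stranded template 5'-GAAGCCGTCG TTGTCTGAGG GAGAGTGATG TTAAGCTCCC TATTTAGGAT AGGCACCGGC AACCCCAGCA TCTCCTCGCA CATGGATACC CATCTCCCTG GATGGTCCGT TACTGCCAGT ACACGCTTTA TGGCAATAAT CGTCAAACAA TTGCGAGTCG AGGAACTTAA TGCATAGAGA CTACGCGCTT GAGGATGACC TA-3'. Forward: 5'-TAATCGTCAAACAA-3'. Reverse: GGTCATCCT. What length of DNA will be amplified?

Scanning the template, TAATCGTCAAACAA occurs at positions 137–150; this primer anneals to the bottom strand there with its 3' end pointing downstream.
Taking the reverse complement of GGTCATCCT gives AGGATGACC, found at positions 192–200 on the template; the primer anneals here to the top strand with its 3' end pointing upstream.
The product runs from position 137 to position 200, so its length is 200 − 137 + 1 = 64 bp.

64 bp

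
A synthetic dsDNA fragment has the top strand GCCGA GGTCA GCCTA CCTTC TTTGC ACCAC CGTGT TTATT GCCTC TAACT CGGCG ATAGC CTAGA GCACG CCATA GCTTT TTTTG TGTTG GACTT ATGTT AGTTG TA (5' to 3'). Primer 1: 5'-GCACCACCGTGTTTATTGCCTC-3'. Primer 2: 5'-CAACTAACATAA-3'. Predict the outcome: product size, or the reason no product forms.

Yes — an 82 bp product.

Primer 1 (GCACCACCGTGTTTATTGCCTC) matches the top strand at positions 24–45; it acts as a forward primer.
Primer 2's reverse complement is TTATGTTAGTTG, matching the top strand at positions 94–105; it acts as a reverse primer.
The 3' ends face each other across positions 24–105, giving an 82 bp product.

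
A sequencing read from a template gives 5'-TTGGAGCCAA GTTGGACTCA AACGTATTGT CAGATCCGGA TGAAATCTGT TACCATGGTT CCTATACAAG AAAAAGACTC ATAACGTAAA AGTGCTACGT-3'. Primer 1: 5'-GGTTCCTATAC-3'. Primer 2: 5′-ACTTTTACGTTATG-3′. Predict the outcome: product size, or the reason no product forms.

Primer 1 (GGTTCCTATAC) matches the top strand at positions 57–67; it acts as a forward primer.
Primer 2's reverse complement is CATAACGTAAAAGT, matching the top strand at positions 80–93; it acts as a reverse primer.
The 3' ends face each other across positions 57–93, giving a 37 bp product.

Yes — a 37 bp product.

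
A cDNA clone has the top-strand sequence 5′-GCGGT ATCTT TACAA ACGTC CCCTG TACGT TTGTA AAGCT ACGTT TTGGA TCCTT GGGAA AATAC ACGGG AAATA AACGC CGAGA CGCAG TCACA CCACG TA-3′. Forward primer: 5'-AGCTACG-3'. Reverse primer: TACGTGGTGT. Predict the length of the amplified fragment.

The forward primer matches the template at positions 37–43.
The reverse primer's reverse complement is ACACCACGTA, which matches the template at positions 93–102.
Amplicon spans positions 37–102: 66 bp.

66 bp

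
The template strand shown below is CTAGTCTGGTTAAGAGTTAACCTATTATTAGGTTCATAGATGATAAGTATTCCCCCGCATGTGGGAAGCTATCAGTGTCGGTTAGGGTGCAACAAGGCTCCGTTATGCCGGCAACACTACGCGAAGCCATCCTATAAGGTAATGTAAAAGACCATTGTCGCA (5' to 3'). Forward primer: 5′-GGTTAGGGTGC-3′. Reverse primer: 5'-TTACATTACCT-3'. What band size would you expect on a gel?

68 bp

Scanning the template, GGTTAGGGTGC occurs at positions 80–90; this primer anneals to the bottom strand there with its 3' end pointing downstream.
Reverse complement of the reverse primer: AGGTAATGTAA. This occurs on the top strand at positions 137–147.
Product length = (reverse-primer end) − (forward-primer start) + 1 = 147 − 80 + 1 = 68 bp.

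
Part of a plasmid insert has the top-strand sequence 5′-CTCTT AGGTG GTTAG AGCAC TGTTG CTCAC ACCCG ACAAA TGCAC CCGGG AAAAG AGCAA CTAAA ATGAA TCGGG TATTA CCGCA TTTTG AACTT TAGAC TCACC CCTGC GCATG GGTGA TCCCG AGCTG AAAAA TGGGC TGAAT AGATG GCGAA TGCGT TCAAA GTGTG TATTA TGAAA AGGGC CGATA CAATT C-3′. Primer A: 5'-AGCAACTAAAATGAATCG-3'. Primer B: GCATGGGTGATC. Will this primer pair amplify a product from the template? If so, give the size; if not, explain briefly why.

No product — both primers anneal to the same strand and extend in the same direction.

Primer A (AGCAACTAAAATGAATCG) matches the top strand at positions 56–73 (3' end points downstream).
Primer B (GCATGGGTGATC) also matches the top strand directly, at positions 111–122 — its reverse complement GATCACCCATGC is not present.
Both primers anneal to the bottom strand with 3' ends pointing the same way, so neither can prime synthesis back toward the other.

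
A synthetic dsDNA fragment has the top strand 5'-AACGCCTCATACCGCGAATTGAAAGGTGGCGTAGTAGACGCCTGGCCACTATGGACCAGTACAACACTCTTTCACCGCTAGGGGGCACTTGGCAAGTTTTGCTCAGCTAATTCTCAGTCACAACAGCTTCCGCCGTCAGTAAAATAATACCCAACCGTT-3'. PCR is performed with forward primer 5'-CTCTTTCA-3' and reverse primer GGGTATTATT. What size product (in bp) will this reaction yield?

86 bp

Forward primer CTCTTTCA is found on the top strand at positions 67–74.
The reverse primer's reverse complement is AATAATACCC, which matches the template at positions 143–152.
Amplicon spans positions 67–152: 86 bp.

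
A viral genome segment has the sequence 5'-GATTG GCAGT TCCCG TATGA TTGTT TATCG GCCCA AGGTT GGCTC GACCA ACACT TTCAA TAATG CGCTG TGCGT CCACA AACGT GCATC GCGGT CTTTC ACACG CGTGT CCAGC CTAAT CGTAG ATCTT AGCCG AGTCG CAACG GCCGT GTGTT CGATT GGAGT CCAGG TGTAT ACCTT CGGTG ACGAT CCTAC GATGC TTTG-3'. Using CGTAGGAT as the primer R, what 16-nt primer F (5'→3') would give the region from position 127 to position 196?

5'-TCTTAGCCGAGTCGCA-3'

The reverse primer's reverse complement ATCCTACG matches the template at positions 189–196; the product starts at position 127.
The forward primer is identical to the top strand over positions 127–142: TCTTAGCCGAGTCGCA.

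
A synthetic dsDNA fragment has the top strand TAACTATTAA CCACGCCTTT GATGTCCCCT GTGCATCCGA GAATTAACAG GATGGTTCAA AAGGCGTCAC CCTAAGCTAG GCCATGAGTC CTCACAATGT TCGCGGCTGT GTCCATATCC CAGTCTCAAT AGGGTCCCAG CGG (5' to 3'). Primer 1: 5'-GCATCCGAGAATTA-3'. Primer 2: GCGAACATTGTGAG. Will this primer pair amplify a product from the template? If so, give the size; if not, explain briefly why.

Yes — a 72 bp product.

Primer 1 (GCATCCGAGAATTA) matches the top strand at positions 33–46; it acts as a forward primer.
Primer 2's reverse complement is CTCACAATGTTCGC, matching the top strand at positions 91–104; it acts as a reverse primer.
The 3' ends face each other across positions 33–104, giving a 72 bp product.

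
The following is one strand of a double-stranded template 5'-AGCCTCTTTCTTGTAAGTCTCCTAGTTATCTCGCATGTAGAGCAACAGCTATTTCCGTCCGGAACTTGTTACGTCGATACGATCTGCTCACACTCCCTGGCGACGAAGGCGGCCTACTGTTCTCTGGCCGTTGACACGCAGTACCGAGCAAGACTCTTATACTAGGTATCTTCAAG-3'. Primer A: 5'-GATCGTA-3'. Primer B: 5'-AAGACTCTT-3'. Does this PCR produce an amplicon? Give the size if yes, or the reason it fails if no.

No product — the primers' 3' ends point away from each other.

Primer A (GATCGTA) has reverse complement TACGATC, which matches the top strand at positions 78–84; primer A anneals to the top strand there with its 3' end pointing upstream toward position 78.
Primer B (AAGACTCTT) matches the top strand directly at positions 150–158; it anneals to the bottom strand with its 3' end pointing downstream toward position 158.
The 3' ends diverge (primer A extends toward position 1, primer B toward position 176), so the primers never converge on a shared product.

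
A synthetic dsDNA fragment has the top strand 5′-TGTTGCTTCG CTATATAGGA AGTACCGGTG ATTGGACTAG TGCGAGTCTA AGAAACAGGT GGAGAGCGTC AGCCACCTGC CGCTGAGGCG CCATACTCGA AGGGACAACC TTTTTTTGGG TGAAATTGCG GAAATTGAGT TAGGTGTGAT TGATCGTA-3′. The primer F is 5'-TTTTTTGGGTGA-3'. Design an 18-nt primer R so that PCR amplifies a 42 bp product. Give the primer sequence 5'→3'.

5'-TCAATCACACCTAACTCA-3'

The forward primer binds at positions 112–123, so a 42 bp product ends at position 112 + 42 − 1 = 153.
The reverse primer anneals to the top strand over positions 136–153, i.e. to TGAGTTAGGTGTGATTGA.
Its sequence written 5'→3' is the reverse complement: TCAATCACACCTAACTCA.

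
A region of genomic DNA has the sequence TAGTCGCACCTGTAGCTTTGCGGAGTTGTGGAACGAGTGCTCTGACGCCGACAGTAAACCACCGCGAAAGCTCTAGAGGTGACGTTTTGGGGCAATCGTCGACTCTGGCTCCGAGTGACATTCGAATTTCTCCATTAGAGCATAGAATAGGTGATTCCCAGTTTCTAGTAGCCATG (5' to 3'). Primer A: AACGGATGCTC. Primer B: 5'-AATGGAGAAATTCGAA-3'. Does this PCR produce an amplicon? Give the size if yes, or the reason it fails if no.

No product — primer A has no binding site in the template.

Primer A (AACGGATGCTC) does not match the top strand, and its reverse complement GAGCATCCGTT does not match either.
With no annealing site for primer A, no amplification occurs.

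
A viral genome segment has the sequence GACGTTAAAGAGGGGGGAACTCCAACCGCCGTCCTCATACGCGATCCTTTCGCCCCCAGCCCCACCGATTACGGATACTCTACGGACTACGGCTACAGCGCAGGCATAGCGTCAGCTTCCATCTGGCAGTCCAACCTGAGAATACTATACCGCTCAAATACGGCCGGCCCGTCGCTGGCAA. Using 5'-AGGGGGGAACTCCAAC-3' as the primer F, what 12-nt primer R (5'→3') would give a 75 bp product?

The forward primer binds at positions 11–26, so a 75 bp product ends at position 11 + 75 − 1 = 85.
The reverse primer anneals to the top strand over positions 74–85, i.e. to GATACTCTACGG.
Its sequence written 5'→3' is the reverse complement: CCGTAGAGTATC.

5'-CCGTAGAGTATC-3'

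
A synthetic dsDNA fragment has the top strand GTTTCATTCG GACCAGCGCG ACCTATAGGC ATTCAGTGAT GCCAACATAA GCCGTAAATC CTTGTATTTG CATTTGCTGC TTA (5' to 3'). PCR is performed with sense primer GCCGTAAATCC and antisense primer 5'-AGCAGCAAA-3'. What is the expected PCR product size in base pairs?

Forward primer GCCGTAAATCC is found on the top strand at positions 51–61.
Reverse complement of the reverse primer: TTTGCTGCT. This occurs on the top strand at positions 73–81.
Amplicon spans positions 51–81: 31 bp.

31 bp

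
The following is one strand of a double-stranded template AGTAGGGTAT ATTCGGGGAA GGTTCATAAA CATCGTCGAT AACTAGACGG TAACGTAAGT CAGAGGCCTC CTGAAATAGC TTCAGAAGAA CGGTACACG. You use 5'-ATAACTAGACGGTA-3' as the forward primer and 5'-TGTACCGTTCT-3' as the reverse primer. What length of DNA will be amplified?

59 bp

Scanning the template, ATAACTAGACGGTA occurs at positions 39–52; this primer anneals to the bottom strand there with its 3' end pointing downstream.
Taking the reverse complement of TGTACCGTTCT gives AGAACGGTACA, found at positions 87–97 on the template; the primer anneals here to the top strand with its 3' end pointing upstream.
Product length = (reverse-primer end) − (forward-primer start) + 1 = 97 − 39 + 1 = 59 bp.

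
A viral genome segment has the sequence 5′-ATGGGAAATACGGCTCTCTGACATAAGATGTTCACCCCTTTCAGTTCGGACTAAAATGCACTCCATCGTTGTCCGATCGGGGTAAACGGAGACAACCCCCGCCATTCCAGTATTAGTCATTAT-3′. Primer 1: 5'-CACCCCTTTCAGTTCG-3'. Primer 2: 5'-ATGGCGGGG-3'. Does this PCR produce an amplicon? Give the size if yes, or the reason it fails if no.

Primer 1 (CACCCCTTTCAGTTCG) matches the top strand at positions 33–48; it acts as a forward primer.
Primer 2's reverse complement is CCCCGCCAT, matching the top strand at positions 97–105; it acts as a reverse primer.
The 3' ends face each other across positions 33–105, giving a 73 bp product.

Yes — a 73 bp product.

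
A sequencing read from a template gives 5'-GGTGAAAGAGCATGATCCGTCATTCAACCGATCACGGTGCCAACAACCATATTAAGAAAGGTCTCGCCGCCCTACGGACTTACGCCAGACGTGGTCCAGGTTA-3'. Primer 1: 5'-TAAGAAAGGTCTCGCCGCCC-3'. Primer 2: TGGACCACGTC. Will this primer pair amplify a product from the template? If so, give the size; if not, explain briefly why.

Yes — a 46 bp product.

Primer 1 (TAAGAAAGGTCTCGCCGCCC) matches the top strand at positions 53–72; it acts as a forward primer.
Primer 2's reverse complement is GACGTGGTCCA, matching the top strand at positions 88–98; it acts as a reverse primer.
The 3' ends face each other across positions 53–98, giving a 46 bp product.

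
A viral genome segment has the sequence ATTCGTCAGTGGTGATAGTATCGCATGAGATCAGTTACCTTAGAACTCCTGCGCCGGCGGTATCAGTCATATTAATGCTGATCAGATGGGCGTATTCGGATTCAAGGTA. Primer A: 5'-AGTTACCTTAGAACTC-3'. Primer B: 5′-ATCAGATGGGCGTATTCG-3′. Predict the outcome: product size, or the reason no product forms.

Primer A (AGTTACCTTAGAACTC) matches the top strand at positions 33–48 (3' end points downstream).
Primer B (ATCAGATGGGCGTATTCG) also matches the top strand directly, at positions 81–98 — its reverse complement CGAATACGCCCATCTGAT is not present.
Both primers anneal to the bottom strand with 3' ends pointing the same way, so neither can prime synthesis back toward the other.

No product — both primers anneal to the same strand and extend in the same direction.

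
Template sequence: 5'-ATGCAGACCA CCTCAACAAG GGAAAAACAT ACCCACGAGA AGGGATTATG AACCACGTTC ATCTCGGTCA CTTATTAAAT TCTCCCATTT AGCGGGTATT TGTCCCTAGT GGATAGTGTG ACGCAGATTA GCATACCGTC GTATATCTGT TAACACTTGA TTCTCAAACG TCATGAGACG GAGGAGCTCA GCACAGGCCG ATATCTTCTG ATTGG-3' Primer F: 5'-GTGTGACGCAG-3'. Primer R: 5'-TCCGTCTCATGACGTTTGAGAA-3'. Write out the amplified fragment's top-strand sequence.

Forward primer GTGTGACGCAG is found on the top strand at positions 116–126.
The reverse primer's reverse complement is TTCTCAAACGTCATGAGACGGA, which matches the template at positions 161–182.
The product is the template from position 116 through 182 (67 bp).

5'-GTGTGACGCAGATTAGCATACCGTCGTATATCTGTTAACACTTGATTCTCAAACGTCATGAGACGGA-3'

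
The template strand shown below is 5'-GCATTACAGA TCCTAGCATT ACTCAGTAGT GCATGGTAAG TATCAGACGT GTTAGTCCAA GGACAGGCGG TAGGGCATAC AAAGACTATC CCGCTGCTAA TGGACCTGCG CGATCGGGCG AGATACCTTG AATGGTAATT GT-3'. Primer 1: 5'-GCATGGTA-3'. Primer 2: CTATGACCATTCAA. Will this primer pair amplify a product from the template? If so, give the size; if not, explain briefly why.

No product — primer 2 has no binding site in the template.

Primer 2 (CTATGACCATTCAA) does not match the top strand, and its reverse complement TTGAATGGTCATAG does not match either.
With no annealing site for primer 2, no amplification occurs.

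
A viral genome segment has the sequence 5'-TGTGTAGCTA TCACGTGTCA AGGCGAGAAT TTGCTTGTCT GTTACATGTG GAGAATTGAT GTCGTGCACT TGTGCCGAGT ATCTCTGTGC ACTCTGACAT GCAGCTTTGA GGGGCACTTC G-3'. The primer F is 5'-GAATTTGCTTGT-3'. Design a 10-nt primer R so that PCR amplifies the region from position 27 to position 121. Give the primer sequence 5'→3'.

The product's 3' end on the top strand is position 121.
The reverse primer anneals to the top strand over positions 112–121, i.e. to GGGCACTTCG.
Its sequence written 5'→3' is the reverse complement: CGAAGTGCCC.

5'-CGAAGTGCCC-3'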